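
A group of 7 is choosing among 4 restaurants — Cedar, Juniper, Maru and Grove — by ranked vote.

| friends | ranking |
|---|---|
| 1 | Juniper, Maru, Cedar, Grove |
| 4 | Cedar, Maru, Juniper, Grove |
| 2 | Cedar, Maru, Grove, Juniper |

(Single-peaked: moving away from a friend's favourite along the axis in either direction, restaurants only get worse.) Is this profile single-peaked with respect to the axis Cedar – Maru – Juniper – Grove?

no

Axis positions: Cedar=1, Maru=2, Juniper=3, Grove=4.
Cluster 1 (peak Juniper at position 3): ranking walks positions 3-2-1-4, expanding outward from the peak — single-peaked.
Cluster 2 (peak Cedar at position 1): ranking walks positions 1-2-3-4, expanding outward from the peak — single-peaked.
Cluster 3: ranking walks positions 1-2-4-3; Grove is ranked above Juniper even though Juniper lies between Grove and the peak Cedar on the axis — preferences dip and rise again. Not single-peaked.
Cluster 3 violates single-peakedness, so the profile is not single-peaked on this axis.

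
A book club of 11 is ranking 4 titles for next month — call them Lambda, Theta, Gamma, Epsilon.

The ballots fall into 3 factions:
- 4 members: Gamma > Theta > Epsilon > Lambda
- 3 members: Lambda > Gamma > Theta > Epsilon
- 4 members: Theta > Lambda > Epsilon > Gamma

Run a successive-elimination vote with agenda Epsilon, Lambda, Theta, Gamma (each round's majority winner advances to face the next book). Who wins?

Round 1: Epsilon vs Lambda — 4–7, Lambda advances.
Round 2: Lambda vs Theta — 3–8, Theta advances.
Round 3: Theta vs Gamma — 4–7, Gamma advances.
The agenda winner is Gamma.

Gamma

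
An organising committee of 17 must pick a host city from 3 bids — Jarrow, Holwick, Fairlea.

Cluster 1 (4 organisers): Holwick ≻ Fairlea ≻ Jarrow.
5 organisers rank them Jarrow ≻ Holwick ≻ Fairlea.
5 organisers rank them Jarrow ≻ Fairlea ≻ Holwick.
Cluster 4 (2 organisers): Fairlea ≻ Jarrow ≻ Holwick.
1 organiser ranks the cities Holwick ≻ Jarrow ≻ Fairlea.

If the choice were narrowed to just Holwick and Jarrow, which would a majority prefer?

Jarrow

Ballots ranking Holwick above Jarrow: 4 + 1 = 5.
Ballots ranking Jarrow above Holwick: 17 − 5 = 12.
Jarrow wins the head-to-head 12–5.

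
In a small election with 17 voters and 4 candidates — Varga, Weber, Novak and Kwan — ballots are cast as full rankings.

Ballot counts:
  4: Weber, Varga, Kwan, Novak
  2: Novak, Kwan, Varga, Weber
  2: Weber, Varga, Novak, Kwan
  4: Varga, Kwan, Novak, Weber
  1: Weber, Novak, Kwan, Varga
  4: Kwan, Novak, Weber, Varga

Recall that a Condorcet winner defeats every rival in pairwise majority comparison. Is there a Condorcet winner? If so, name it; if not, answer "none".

Pairwise majorities:
Varga vs Weber: 2+4 = 6 for Varga, 11 for Weber — Weber by 11–6.
Varga vs Novak: Varga preferred on 4+2+4 = 10 ballots; Varga wins 10–7.
Varga vs Kwan: 10 to 7, Varga.
Weber vs Novak: Weber is ranked higher on 4+2+1 = 7 ballots, Novak on 10. Novak wins 10–7.
Weber vs Kwan: Weber is ranked higher on 4+2+1 = 7 ballots, Kwan on 10. Kwan wins 10–7.
Novak vs Kwan: 2+2+1 = 5 for Novak, 12 for Kwan — Kwan by 12–5.
No candidate is unbeaten: Varga loses to Weber; Weber loses to Novak; Novak loses to Varga; Kwan loses to Varga. In particular Varga beats Novak beats Weber beats Varga is a majority cycle — no Condorcet winner exists.

none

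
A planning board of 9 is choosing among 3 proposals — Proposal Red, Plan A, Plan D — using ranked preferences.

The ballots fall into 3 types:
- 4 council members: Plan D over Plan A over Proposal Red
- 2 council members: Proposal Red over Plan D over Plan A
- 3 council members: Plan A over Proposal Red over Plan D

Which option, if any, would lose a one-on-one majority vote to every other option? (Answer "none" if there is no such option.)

Head-to-head results (9 council members):
Proposal Red vs Plan A: Plan A wins 7–2.
Proposal Red vs Plan D: 2+3 = 5 for Proposal Red, 4 for Plan D — Proposal Red by 5–4.
Plan A vs Plan D: Plan A preferred on 3 ballots; Plan D wins 6–3.
Each option has at least one pairwise win (Proposal Red beats Plan D; Plan A beats Proposal Red; Plan D beats Plan A) — no Condorcet loser.

none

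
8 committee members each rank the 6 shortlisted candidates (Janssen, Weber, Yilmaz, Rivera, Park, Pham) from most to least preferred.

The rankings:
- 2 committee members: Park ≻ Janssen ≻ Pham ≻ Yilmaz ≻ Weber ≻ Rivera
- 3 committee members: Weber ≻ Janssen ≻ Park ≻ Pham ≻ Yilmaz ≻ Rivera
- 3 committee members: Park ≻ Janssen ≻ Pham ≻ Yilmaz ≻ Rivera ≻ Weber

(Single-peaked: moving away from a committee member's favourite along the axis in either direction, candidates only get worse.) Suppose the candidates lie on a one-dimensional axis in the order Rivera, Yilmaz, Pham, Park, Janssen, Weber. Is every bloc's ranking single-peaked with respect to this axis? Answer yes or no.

yes

Axis positions: Rivera=1, Yilmaz=2, Pham=3, Park=4, Janssen=5, Weber=6.
Bloc 1 (peak Park at position 4): ranking walks positions 4-5-3-2-6-1, expanding outward from the peak — single-peaked.
Bloc 2 (peak Weber at position 6): ranking walks positions 6-5-4-3-2-1, expanding outward from the peak — single-peaked.
Bloc 3 (peak Park at position 4): ranking walks positions 4-5-3-2-1-6, expanding outward from the peak — single-peaked.
Every ranking is single-peaked on this axis.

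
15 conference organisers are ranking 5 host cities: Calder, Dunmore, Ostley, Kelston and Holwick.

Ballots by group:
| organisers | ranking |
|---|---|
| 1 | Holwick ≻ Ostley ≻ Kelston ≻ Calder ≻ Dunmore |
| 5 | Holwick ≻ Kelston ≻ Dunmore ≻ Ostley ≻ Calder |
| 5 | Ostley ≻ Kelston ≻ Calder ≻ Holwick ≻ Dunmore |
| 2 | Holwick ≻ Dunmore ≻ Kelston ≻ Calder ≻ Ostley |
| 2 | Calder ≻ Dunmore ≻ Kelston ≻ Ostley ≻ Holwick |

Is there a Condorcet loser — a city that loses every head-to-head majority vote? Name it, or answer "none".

none

Pairwise majorities:
Calder vs Dunmore: Calder is ranked higher on 1+5+2 = 8 ballots, Dunmore on 7. Calder wins 8–7.
Calder vs Ostley: Calder is ranked higher on 2+2 = 4 ballots, Ostley on 11. Ostley wins 11–4.
Calder–Kelston: Kelston 13–2.
Calder–Holwick: Holwick 8–7.
Dunmore–Ostley: Dunmore 9–6.
Dunmore vs Kelston: Dunmore is ranked higher on 2+2 = 4 ballots, Kelston on 11. Kelston wins 11–4.
Dunmore–Holwick: Holwick 13–2.
Ostley vs Kelston: Kelston wins 9–6.
Ostley vs Holwick: Holwick wins 8–7.
Kelston vs Holwick: Kelston preferred on 5+2 = 7 ballots; Holwick wins 8–7.
No city is winless: Calder beats Dunmore; Dunmore beats Ostley; Ostley beats Calder; Kelston beats Calder; Holwick beats Calder. There is no Condorcet loser.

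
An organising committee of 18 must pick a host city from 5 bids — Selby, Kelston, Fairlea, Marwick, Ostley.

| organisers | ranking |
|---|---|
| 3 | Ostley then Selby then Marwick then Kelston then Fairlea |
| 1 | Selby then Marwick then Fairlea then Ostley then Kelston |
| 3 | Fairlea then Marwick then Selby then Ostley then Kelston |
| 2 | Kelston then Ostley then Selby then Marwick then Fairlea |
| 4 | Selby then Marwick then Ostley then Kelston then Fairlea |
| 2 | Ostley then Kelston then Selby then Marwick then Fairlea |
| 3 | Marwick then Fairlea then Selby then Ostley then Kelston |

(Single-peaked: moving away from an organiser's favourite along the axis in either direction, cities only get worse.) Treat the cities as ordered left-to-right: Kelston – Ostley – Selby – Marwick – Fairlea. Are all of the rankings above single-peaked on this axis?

Axis positions: Kelston=1, Ostley=2, Selby=3, Marwick=4, Fairlea=5.
Bloc 1 (peak Ostley at position 2): ranking walks positions 2-3-4-1-5, expanding outward from the peak — single-peaked.
Bloc 2 (peak Selby at position 3): ranking walks positions 3-4-5-2-1, expanding outward from the peak — single-peaked.
Bloc 3 (peak Fairlea at position 5): ranking walks positions 5-4-3-2-1, expanding outward from the peak — single-peaked.
Bloc 4 (peak Kelston at position 1): ranking walks positions 1-2-3-4-5, expanding outward from the peak — single-peaked.
Bloc 5 (peak Selby at position 3): ranking walks positions 3-4-2-1-5, expanding outward from the peak — single-peaked.
Bloc 6 (peak Ostley at position 2): ranking walks positions 2-1-3-4-5, expanding outward from the peak — single-peaked.
Bloc 7 (peak Marwick at position 4): ranking walks positions 4-5-3-2-1, expanding outward from the peak — single-peaked.
Every ranking is single-peaked on this axis.

yes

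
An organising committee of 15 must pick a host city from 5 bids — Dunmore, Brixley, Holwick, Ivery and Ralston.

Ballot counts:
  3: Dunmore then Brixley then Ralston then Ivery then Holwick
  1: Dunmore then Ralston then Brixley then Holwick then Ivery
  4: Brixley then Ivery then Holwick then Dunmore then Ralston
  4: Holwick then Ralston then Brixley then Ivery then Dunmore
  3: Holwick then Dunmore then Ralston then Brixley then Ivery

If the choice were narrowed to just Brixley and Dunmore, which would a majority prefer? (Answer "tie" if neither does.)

Brixley

Ballots ranking Brixley above Dunmore: 4 + 4 = 8.
Ballots ranking Dunmore above Brixley: 15 − 8 = 7.
Brixley wins the head-to-head 8–7.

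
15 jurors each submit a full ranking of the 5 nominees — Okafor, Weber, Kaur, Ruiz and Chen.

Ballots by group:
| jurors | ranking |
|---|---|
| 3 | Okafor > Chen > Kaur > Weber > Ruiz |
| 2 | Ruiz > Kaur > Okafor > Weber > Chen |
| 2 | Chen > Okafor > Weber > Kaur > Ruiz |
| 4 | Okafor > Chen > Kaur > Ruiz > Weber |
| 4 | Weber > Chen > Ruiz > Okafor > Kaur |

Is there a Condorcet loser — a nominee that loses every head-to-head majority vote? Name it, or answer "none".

Pairwise majorities:
Okafor vs Weber: 11 to 4, Okafor.
Okafor vs Kaur: Okafor preferred on 3+2+4+4 = 13 ballots; Okafor wins 13–2.
Okafor–Ruiz: Okafor 9–6.
Okafor vs Chen: Okafor wins 9–6.
Weber vs Kaur: Weber preferred on 2+4 = 6 ballots; Kaur wins 9–6.
Weber–Ruiz: Weber 9–6.
Weber–Chen: Chen 9–6.
Kaur vs Ruiz: 3+2+4 = 9 for Kaur, 6 for Ruiz — Kaur by 9–6.
Kaur vs Chen: 2 to 13, Chen.
Ruiz vs Chen: 2 to 13, Chen.
Only Ruiz has no wins; Ruiz is the Condorcet loser.

Ruiz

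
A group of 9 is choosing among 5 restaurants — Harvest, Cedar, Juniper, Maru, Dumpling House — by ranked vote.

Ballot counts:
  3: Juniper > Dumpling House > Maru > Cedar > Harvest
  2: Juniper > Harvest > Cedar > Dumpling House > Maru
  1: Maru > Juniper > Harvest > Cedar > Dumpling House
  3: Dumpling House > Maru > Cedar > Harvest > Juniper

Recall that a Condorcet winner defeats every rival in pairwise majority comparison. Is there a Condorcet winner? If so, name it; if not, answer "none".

Pairwise majorities:
Harvest vs Cedar: 2+1 = 3 for Harvest, 6 for Cedar — Cedar by 6–3.
Harvest vs Juniper: 3 for Harvest, 6 for Juniper — Juniper by 6–3.
Harvest vs Maru: 2 to 7, Maru.
Harvest vs Dumpling House: Harvest is ranked higher on 2+1 = 3 ballots, Dumpling House on 6. Dumpling House wins 6–3.
Cedar vs Juniper: Cedar is ranked higher on 3 ballots, Juniper on 6. Juniper wins 6–3.
Cedar vs Maru: Cedar is ranked higher on 2 ballots, Maru on 7. Maru wins 7–2.
Cedar vs Dumpling House: Cedar is ranked higher on 2+1 = 3 ballots, Dumpling House on 6. Dumpling House wins 6–3.
Juniper vs Maru: Juniper preferred on 3+2 = 5 ballots; Juniper wins 5–4.
Juniper vs Dumpling House: Juniper is ranked higher on 3+2+1 = 6 ballots, Dumpling House on 3. Juniper wins 6–3.
Maru vs Dumpling House: Maru is ranked higher on 1 ballot, Dumpling House on 8. Dumpling House wins 8–1.
Juniper defeats every rival head-to-head and is the Condorcet winner.

Juniper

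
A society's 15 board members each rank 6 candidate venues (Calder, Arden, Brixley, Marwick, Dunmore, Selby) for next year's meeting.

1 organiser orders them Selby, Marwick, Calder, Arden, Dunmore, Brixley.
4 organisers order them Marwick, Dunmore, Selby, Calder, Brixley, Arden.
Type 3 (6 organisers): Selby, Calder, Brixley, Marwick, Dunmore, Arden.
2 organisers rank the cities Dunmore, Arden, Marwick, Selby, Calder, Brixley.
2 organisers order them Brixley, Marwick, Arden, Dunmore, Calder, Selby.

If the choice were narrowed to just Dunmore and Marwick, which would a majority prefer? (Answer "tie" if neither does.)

Marwick

Ballots ranking Dunmore above Marwick: 2.
Ballots ranking Marwick above Dunmore: 15 − 2 = 13.
Marwick wins the head-to-head 13–2.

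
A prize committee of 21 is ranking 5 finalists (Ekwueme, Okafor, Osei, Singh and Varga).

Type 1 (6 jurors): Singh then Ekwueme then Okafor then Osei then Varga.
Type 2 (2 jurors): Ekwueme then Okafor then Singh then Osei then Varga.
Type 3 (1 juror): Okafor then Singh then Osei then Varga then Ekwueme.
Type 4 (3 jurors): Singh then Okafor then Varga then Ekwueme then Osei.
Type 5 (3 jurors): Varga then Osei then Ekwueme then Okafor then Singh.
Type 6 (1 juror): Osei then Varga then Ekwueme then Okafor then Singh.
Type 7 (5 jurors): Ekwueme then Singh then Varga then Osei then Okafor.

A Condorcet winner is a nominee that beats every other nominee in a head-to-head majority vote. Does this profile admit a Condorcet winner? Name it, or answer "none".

Check each pair by majority over 21 ballots:
Ekwueme–Okafor: Ekwueme 17–4.
Ekwueme vs Osei: Ekwueme, 16–5.
Ekwueme vs Singh: Ekwueme, 11–10.
Ekwueme–Varga: Ekwueme 13–8.
Okafor vs Osei: Okafor, 12–9.
Okafor vs Singh: Singh, 14–7.
Okafor vs Varga: Okafor wins 12–9.
Osei vs Singh: Singh wins 17–4.
Osei vs Varga: Varga, 11–10.
Singh vs Varga: Singh wins 17–4.
Ekwueme defeats every rival head-to-head and is the Condorcet winner.

Ekwueme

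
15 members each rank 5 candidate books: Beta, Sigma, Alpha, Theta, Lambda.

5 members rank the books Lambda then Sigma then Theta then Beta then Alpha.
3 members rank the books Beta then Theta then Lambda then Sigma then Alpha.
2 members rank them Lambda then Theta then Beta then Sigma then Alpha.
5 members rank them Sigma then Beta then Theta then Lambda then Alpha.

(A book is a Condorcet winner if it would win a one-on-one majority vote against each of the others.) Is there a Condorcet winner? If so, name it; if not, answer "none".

Check each pair by majority over 15 ballots:
Beta–Sigma: Sigma 10–5.
Beta vs Alpha: Beta, 15–0.
Beta–Theta: Beta 8–7.
Beta–Lambda: Beta 8–7.
Sigma vs Alpha: Sigma wins 15–0.
Sigma vs Theta: Sigma wins 10–5.
Sigma vs Lambda: Lambda wins 10–5.
Alpha vs Theta: Theta wins 15–0.
Alpha vs Lambda: Lambda, 15–0.
Theta vs Lambda: Theta, 8–7.
No book is unbeaten: Beta loses to Sigma; Sigma loses to Lambda; Alpha loses to Beta; Theta loses to Beta; Lambda loses to Beta. In particular Beta beats Lambda beats Sigma beats Beta is a majority cycle — no Condorcet winner exists.

none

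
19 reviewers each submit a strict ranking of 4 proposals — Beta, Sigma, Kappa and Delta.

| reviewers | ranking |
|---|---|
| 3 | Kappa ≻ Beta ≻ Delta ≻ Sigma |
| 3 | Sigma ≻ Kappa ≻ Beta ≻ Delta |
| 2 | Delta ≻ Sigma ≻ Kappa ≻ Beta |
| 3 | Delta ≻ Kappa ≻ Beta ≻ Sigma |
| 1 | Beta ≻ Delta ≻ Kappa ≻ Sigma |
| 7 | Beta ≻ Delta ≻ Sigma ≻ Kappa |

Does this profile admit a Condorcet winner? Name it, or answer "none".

Pairwise majorities:
Beta vs Sigma: Beta preferred on 3+3+1+7 = 14 ballots; Beta wins 14–5.
Beta vs Kappa: Beta is ranked higher on 1+7 = 8 ballots, Kappa on 11. Kappa wins 11–8.
Beta vs Delta: 14 to 5, Beta.
Sigma vs Kappa: Sigma is ranked higher on 3+2+7 = 12 ballots, Kappa on 7. Sigma wins 12–7.
Sigma vs Delta: Sigma is ranked higher on 3 ballots, Delta on 16. Delta wins 16–3.
Kappa vs Delta: Kappa preferred on 3+3 = 6 ballots; Delta wins 13–6.
Every project loses at least once (Beta loses to Kappa; Sigma loses to Beta; Kappa loses to Sigma; Delta loses to Beta). The majority relation contains the cycle Beta → Sigma → Kappa → Beta, so there is no Condorcet winner.

none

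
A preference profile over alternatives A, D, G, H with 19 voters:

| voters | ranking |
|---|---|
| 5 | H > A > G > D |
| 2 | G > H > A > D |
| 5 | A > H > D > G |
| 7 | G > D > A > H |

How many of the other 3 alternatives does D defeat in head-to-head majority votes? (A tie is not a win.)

D against each rival (19 voters):
D vs A: D is ranked higher on 7 ballots, A on 12. A wins 12–7.
D vs G: D is ranked higher on 5 ballots, G on 14. G wins 14–5.
D vs H: D is ranked higher on 7 ballots, H on 12. H wins 12–7.
D beats no one; loses to A, G, H — 0 pairwise wins.

0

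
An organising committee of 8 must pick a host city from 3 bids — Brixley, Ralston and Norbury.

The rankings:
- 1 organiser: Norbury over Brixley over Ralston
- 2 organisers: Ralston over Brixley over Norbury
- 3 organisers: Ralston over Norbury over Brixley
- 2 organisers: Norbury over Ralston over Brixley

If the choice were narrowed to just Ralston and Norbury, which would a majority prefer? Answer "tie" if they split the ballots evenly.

Ralston

Ballots ranking Ralston above Norbury: 2 + 3 = 5.
Ballots ranking Norbury above Ralston: 8 − 5 = 3.
Ralston wins the head-to-head 5–3.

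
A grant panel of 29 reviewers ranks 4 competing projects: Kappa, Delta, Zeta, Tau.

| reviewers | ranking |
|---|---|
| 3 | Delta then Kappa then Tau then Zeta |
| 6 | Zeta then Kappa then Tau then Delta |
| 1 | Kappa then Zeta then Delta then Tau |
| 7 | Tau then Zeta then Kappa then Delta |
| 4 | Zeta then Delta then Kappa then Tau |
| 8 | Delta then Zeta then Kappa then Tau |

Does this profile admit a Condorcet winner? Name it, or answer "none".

Zeta

Head-to-head results (29 reviewers):
Kappa vs Delta: Kappa is ranked higher on 6+1+7 = 14 ballots, Delta on 15. Delta wins 15–14.
Kappa vs Zeta: 3+1 = 4 for Kappa, 25 for Zeta — Zeta by 25–4.
Kappa vs Tau: Kappa wins 22–7.
Delta vs Zeta: 3+8 = 11 for Delta, 18 for Zeta — Zeta by 18–11.
Delta vs Tau: Delta is ranked higher on 3+1+4+8 = 16 ballots, Tau on 13. Delta wins 16–13.
Zeta vs Tau: Zeta wins 19–10.
Zeta wins every pairwise contest, so Zeta is the Condorcet winner.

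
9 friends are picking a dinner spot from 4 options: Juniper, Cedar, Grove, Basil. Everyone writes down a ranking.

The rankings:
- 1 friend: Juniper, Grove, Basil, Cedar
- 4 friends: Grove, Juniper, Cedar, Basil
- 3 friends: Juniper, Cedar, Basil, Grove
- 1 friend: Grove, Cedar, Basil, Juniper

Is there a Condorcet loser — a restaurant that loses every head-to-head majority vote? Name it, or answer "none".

Basil

Head-to-head results (9 friends):
Juniper vs Cedar: Juniper is ranked higher on 1+4+3 = 8 ballots, Cedar on 1. Juniper wins 8–1.
Juniper–Grove: Grove 5–4.
Juniper vs Basil: Juniper wins 8–1.
Cedar vs Grove: 3 for Cedar, 6 for Grove — Grove by 6–3.
Cedar vs Basil: Cedar is ranked higher on 4+3+1 = 8 ballots, Basil on 1. Cedar wins 8–1.
Grove–Basil: Grove 6–3.
Only Basil has no wins; Basil is the Condorcet loser.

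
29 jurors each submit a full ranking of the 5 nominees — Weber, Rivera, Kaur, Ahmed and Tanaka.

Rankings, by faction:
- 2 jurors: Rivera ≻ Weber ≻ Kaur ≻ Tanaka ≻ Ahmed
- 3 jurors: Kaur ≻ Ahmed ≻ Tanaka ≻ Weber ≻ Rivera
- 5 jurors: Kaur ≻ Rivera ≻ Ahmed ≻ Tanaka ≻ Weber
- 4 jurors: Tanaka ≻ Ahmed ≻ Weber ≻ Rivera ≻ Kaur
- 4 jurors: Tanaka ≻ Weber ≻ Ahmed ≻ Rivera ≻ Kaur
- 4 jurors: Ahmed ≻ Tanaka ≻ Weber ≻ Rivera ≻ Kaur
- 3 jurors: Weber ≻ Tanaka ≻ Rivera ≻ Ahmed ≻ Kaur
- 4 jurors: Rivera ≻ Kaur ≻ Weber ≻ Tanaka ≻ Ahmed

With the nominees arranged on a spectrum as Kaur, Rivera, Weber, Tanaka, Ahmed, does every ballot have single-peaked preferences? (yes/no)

Axis positions: Kaur=1, Rivera=2, Weber=3, Tanaka=4, Ahmed=5.
Faction 1 (peak Rivera at position 2): ranking walks positions 2-3-1-4-5, expanding outward from the peak — single-peaked.
Faction 2: ranking walks positions 1-5-4-3-2; Ahmed is ranked above Rivera even though Rivera lies between Ahmed and the peak Kaur on the axis — preferences dip and rise again. Not single-peaked.
Faction 3: ranking walks positions 1-2-5-4-3; Ahmed is ranked above Weber even though Weber lies between Ahmed and the peak Kaur on the axis — preferences dip and rise again. Not single-peaked.
Faction 4 (peak Tanaka at position 4): ranking walks positions 4-5-3-2-1, expanding outward from the peak — single-peaked.
Faction 5 (peak Tanaka at position 4): ranking walks positions 4-3-5-2-1, expanding outward from the peak — single-peaked.
Faction 6 (peak Ahmed at position 5): ranking walks positions 5-4-3-2-1, expanding outward from the peak — single-peaked.
Faction 7 (peak Weber at position 3): ranking walks positions 3-4-2-5-1, expanding outward from the peak — single-peaked.
Faction 8 (peak Rivera at position 2): ranking walks positions 2-1-3-4-5, expanding outward from the peak — single-peaked.
Faction 2 violates single-peakedness, so the profile is not single-peaked on this axis.

no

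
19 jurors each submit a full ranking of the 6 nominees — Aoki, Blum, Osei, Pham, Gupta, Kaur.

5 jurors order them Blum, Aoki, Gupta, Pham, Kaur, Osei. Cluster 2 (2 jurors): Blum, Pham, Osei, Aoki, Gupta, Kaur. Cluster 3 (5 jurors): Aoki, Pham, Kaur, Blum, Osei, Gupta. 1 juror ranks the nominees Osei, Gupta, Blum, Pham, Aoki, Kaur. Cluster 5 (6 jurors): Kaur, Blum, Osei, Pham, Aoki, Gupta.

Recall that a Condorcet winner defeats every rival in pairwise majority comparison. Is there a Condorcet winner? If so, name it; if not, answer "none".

none

Head-to-head results (19 jurors):
Aoki vs Blum: Blum wins 14–5.
Aoki vs Osei: Aoki, 10–9.
Aoki–Pham: Aoki 10–9.
Aoki vs Gupta: Aoki wins 18–1.
Aoki vs Kaur: Aoki wins 13–6.
Blum–Osei: Blum 18–1.
Blum–Pham: Blum 14–5.
Blum vs Gupta: Blum, 18–1.
Blum vs Kaur: Kaur wins 11–8.
Osei vs Pham: Pham, 12–7.
Osei vs Gupta: Osei wins 14–5.
Osei vs Kaur: Kaur wins 16–3.
Pham vs Gupta: Pham wins 13–6.
Pham vs Kaur: Pham, 13–6.
Gupta vs Kaur: Kaur wins 11–8.
Every nominee loses at least once (Aoki loses to Blum; Blum loses to Kaur; Osei loses to Aoki; Pham loses to Aoki; Gupta loses to Aoki; Kaur loses to Aoki). The majority relation contains the cycle Aoki → Kaur → Blum → Aoki, so there is no Condorcet winner.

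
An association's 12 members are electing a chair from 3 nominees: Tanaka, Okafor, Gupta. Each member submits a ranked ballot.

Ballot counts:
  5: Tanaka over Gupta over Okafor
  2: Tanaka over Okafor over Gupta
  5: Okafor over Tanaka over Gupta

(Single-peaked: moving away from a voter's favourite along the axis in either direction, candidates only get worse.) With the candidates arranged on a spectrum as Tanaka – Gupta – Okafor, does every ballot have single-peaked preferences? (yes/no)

no

Axis positions: Tanaka=1, Gupta=2, Okafor=3.
Type 1 (peak Tanaka at position 1): ranking walks positions 1-2-3, expanding outward from the peak — single-peaked.
Type 2: ranking walks positions 1-3-2; Okafor is ranked above Gupta even though Gupta lies between Okafor and the peak Tanaka on the axis — preferences dip and rise again. Not single-peaked.
Type 3: ranking walks positions 3-1-2; Tanaka is ranked above Gupta even though Gupta lies between Tanaka and the peak Okafor on the axis — preferences dip and rise again. Not single-peaked.
Type 2 violates single-peakedness, so the profile is not single-peaked on this axis.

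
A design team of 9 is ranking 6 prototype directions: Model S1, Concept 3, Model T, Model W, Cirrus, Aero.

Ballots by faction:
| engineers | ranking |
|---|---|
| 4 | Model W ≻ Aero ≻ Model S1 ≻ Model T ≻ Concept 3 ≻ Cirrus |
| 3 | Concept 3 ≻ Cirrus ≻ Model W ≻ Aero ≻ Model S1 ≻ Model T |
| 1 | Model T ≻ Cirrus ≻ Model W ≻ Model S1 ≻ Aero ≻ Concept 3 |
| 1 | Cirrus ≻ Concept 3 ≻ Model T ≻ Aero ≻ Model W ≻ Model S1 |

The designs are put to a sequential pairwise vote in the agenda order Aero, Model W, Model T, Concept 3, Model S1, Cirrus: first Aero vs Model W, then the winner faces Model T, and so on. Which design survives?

Round 1: Aero vs Model W — 1–8, Model W advances.
Round 2: Model W vs Model T — 7–2, Model W advances.
Round 3: Model W vs Concept 3 — 5–4, Model W advances.
Round 4: Model W vs Model S1 — 9–0, Model W advances.
Round 5: Model W vs Cirrus — 4–5, Cirrus advances.
The agenda winner is Cirrus.

Cirrus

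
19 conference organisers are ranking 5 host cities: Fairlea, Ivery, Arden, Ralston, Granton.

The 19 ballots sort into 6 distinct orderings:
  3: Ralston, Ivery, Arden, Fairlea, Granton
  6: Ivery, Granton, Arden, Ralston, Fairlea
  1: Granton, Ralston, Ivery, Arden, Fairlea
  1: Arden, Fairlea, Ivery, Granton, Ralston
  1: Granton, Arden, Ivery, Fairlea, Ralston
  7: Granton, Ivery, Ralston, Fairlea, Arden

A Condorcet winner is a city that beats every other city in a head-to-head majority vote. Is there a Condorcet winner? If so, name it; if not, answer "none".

Check each pair by majority over 19 ballots:
Fairlea vs Ivery: 1 to 18, Ivery.
Fairlea vs Arden: Arden wins 12–7.
Fairlea vs Ralston: 2 to 17, Ralston.
Fairlea vs Granton: Granton wins 15–4.
Ivery vs Arden: Ivery is ranked higher on 3+6+1+7 = 17 ballots, Arden on 2. Ivery wins 17–2.
Ivery vs Ralston: Ivery preferred on 6+1+1+7 = 15 ballots; Ivery wins 15–4.
Ivery vs Granton: Ivery wins 10–9.
Arden vs Ralston: 6+1+1 = 8 for Arden, 11 for Ralston — Ralston by 11–8.
Arden vs Granton: Arden is ranked higher on 3+1 = 4 ballots, Granton on 15. Granton wins 15–4.
Ralston–Granton: Granton 16–3.
Ivery beats each of Fairlea, Arden, Ralston, Granton — Ivery is the Condorcet winner.

Ivery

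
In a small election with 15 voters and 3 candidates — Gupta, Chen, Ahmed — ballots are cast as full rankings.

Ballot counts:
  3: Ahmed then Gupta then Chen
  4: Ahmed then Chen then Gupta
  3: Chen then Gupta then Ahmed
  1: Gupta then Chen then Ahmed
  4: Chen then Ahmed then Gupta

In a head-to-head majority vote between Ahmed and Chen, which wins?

Chen

Ballots ranking Ahmed above Chen: 3 + 4 = 7.
Ballots ranking Chen above Ahmed: 15 − 7 = 8.
Chen wins the head-to-head 8–7.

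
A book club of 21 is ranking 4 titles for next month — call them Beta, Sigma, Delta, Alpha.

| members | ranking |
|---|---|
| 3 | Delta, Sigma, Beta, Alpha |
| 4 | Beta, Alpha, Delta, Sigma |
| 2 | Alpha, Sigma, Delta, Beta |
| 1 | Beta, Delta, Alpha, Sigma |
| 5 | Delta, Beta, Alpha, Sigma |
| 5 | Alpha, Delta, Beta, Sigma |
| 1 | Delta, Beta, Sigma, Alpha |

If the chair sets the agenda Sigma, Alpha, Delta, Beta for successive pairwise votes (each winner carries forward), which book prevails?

Round 1: Sigma vs Alpha — 4–17, Alpha advances.
Round 2: Alpha vs Delta — 11–10, Alpha advances.
Round 3: Alpha vs Beta — 7–14, Beta advances.
The agenda winner is Beta.

Beta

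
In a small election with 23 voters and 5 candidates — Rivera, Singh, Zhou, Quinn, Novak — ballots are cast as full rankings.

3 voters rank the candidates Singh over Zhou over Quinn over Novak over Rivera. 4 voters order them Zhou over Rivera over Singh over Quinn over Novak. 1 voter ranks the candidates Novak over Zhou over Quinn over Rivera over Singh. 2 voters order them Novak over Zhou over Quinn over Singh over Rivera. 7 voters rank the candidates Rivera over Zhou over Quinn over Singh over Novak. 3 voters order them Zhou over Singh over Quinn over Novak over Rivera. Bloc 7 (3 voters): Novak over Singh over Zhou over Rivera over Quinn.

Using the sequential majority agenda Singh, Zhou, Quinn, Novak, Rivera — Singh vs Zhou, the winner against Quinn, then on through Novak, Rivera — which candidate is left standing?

Round 1: Singh vs Zhou — 6–17, Zhou advances.
Round 2: Zhou vs Quinn — 23–0, Zhou advances.
Round 3: Zhou vs Novak — 17–6, Zhou advances.
Round 4: Zhou vs Rivera — 16–7, Zhou advances.
The agenda winner is Zhou.

Zhou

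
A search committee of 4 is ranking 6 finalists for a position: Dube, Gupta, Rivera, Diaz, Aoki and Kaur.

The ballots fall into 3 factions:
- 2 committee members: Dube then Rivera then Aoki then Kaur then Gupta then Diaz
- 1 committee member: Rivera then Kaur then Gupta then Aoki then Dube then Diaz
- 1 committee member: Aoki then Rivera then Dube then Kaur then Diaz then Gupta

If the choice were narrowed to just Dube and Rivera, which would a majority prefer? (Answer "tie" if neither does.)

tie

Ballots ranking Dube above Rivera: 2.
Ballots ranking Rivera above Dube: 4 − 2 = 2.
2–2: the pair ties.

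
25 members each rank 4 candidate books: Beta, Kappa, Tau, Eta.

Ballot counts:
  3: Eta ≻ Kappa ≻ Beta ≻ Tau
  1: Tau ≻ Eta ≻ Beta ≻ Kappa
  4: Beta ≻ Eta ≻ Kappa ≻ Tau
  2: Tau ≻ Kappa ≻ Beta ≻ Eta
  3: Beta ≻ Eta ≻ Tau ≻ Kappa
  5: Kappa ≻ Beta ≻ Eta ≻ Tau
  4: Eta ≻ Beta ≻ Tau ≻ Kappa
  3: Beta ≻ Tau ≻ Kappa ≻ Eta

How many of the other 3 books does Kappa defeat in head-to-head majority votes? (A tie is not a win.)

0

Kappa against each rival (25 members):
Kappa vs Beta: 3+2+5 = 10 for Kappa, 15 for Beta — Beta by 15–10.
Kappa vs Tau: Kappa preferred on 3+4+5 = 12 ballots; Tau wins 13–12.
Kappa vs Eta: Eta, 15–10.
Kappa beats no one; loses to Beta, Tau, Eta — 0 pairwise wins.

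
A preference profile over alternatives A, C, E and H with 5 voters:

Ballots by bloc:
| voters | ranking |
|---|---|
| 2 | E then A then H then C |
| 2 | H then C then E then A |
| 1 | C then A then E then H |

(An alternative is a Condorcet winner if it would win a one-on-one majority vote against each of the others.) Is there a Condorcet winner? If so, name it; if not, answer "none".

Head-to-head results (5 voters):
A–C: C 3–2.
A vs E: E, 4–1.
A vs H: A wins 3–2.
C vs E: C wins 3–2.
C vs H: H wins 4–1.
E vs H: E wins 3–2.
No alternative is unbeaten: A loses to C; C loses to H; E loses to C; H loses to A. In particular A → H → C → A is a majority cycle — no Condorcet winner exists.

none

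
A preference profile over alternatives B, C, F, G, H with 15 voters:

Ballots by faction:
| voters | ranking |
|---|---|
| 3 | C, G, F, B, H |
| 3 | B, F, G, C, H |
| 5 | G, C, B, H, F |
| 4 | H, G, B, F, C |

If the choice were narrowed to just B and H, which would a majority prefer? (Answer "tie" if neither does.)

B

Ballots ranking B above H: 3 + 3 + 5 = 11.
Ballots ranking H above B: 15 − 11 = 4.
B wins the head-to-head 11–4.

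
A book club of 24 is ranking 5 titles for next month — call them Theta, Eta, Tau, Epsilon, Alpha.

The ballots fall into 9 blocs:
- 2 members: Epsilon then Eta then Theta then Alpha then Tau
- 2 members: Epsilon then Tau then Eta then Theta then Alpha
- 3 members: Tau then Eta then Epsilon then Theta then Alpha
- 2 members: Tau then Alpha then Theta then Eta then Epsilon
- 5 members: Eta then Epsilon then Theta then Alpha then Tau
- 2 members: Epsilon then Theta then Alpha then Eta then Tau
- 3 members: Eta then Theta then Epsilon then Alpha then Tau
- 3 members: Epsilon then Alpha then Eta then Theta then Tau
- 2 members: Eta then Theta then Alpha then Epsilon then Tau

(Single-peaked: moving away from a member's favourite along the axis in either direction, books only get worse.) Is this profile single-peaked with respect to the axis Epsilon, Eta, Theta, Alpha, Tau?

no

Axis positions: Epsilon=1, Eta=2, Theta=3, Alpha=4, Tau=5.
Bloc 1 (peak Epsilon at position 1): ranking walks positions 1-2-3-4-5, expanding outward from the peak — single-peaked.
Bloc 2: ranking walks positions 1-5-2-3-4; Tau is ranked above Eta even though Eta lies between Tau and the peak Epsilon on the axis — preferences dip and rise again. Not single-peaked.
Bloc 3: ranking walks positions 5-2-1-3-4; Eta is ranked above Alpha even though Alpha lies between Eta and the peak Tau on the axis — preferences dip and rise again. Not single-peaked.
Bloc 4 (peak Tau at position 5): ranking walks positions 5-4-3-2-1, expanding outward from the peak — single-peaked.
Bloc 5 (peak Eta at position 2): ranking walks positions 2-1-3-4-5, expanding outward from the peak — single-peaked.
Bloc 6: ranking walks positions 1-3-4-2-5; Theta is ranked above Eta even though Eta lies between Theta and the peak Epsilon on the axis — preferences dip and rise again. Not single-peaked.
Bloc 7 (peak Eta at position 2): ranking walks positions 2-3-1-4-5, expanding outward from the peak — single-peaked.
Bloc 8: ranking walks positions 1-4-2-3-5; Alpha is ranked above Eta even though Eta lies between Alpha and the peak Epsilon on the axis — preferences dip and rise again. Not single-peaked.
Bloc 9 (peak Eta at position 2): ranking walks positions 2-3-4-1-5, expanding outward from the peak — single-peaked.
Bloc 2 violates single-peakedness, so the profile is not single-peaked on this axis.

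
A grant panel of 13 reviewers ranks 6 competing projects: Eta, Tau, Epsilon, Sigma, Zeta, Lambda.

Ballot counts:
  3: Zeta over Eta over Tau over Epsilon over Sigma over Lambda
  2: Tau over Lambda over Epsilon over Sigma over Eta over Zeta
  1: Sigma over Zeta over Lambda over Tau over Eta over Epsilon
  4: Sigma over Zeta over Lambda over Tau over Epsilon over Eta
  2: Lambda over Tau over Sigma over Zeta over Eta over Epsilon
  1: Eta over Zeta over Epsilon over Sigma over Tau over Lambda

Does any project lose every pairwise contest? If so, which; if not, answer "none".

Epsilon

Head-to-head results (13 reviewers):
Eta–Tau: Tau 9–4.
Eta vs Epsilon: Eta, 7–6.
Eta vs Sigma: Sigma, 9–4.
Eta vs Zeta: Zeta, 10–3.
Eta vs Lambda: 3+1 = 4 for Eta, 9 for Lambda — Lambda by 9–4.
Tau vs Epsilon: Tau preferred on 3+2+1+4+2 = 12 ballots; Tau wins 12–1.
Tau vs Sigma: Tau preferred on 3+2+2 = 7 ballots; Tau wins 7–6.
Tau vs Zeta: Zeta wins 9–4.
Tau vs Lambda: 3+2+1 = 6 for Tau, 7 for Lambda — Lambda by 7–6.
Epsilon vs Sigma: Sigma wins 7–6.
Epsilon vs Zeta: 2 for Epsilon, 11 for Zeta — Zeta by 11–2.
Epsilon–Lambda: Lambda 9–4.
Sigma vs Zeta: Sigma is ranked higher on 2+1+4+2 = 9 ballots, Zeta on 4. Sigma wins 9–4.
Sigma vs Lambda: Sigma, 9–4.
Zeta vs Lambda: Zeta, 9–4.
Epsilon loses to every other project — it is the Condorcet loser.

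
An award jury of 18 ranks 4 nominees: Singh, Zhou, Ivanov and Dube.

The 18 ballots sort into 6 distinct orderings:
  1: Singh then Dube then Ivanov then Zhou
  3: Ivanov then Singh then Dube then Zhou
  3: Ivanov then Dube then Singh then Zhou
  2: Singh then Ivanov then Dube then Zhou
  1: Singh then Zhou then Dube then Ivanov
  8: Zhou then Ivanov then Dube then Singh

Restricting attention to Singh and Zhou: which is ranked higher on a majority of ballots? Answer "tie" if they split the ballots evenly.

Singh

Ballots ranking Singh above Zhou: 1 + 3 + 3 + 2 + 1 = 10.
Ballots ranking Zhou above Singh: 18 − 10 = 8.
Singh wins the head-to-head 10–8.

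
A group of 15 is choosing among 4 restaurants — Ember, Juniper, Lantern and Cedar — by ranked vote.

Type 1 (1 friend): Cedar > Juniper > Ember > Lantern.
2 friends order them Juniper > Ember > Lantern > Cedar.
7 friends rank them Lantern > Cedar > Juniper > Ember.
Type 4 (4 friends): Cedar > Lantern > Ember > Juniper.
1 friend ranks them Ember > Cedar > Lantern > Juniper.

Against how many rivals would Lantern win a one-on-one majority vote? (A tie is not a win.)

3

Lantern against each rival (15 friends):
Lantern–Ember: Lantern 11–4.
Lantern vs Juniper: Lantern wins 12–3.
Lantern vs Cedar: Lantern is ranked higher on 2+7 = 9 ballots, Cedar on 6. Lantern wins 9–6.
Lantern beats Ember, Juniper, Cedar — 3 pairwise wins.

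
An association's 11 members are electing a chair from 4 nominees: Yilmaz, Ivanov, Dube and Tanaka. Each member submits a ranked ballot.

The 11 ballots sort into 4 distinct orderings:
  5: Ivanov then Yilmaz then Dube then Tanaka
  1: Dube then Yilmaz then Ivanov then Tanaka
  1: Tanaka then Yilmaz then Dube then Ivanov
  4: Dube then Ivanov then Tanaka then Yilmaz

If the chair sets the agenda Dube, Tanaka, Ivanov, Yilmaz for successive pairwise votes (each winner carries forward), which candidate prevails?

Round 1: Dube vs Tanaka — 10–1, Dube advances.
Round 2: Dube vs Ivanov — 6–5, Dube advances.
Round 3: Dube vs Yilmaz — 5–6, Yilmaz advances.
The agenda winner is Yilmaz.

Yilmaz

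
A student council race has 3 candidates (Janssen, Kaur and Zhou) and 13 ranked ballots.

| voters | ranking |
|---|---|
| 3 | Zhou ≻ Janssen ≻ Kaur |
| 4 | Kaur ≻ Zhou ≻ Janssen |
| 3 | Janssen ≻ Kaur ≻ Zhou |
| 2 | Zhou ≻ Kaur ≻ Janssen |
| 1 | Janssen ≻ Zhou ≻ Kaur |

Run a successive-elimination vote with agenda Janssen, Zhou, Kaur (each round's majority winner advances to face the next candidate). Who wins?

Kaur

Round 1: Janssen vs Zhou — 4–9, Zhou advances.
Round 2: Zhou vs Kaur — 6–7, Kaur advances.
The agenda winner is Kaur.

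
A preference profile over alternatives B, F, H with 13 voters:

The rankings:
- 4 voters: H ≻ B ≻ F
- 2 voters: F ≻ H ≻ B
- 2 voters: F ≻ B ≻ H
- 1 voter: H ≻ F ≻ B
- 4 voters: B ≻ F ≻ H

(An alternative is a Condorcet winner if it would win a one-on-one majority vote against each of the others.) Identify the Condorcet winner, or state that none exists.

Check each pair by majority over 13 ballots:
B vs F: B is ranked higher on 4+4 = 8 ballots, F on 5. B wins 8–5.
B vs H: B is ranked higher on 2+4 = 6 ballots, H on 7. H wins 7–6.
F vs H: F, 8–5.
No alternative is unbeaten: B loses to H; F loses to B; H loses to F. In particular B > F > H > B is a majority cycle — no Condorcet winner exists.

none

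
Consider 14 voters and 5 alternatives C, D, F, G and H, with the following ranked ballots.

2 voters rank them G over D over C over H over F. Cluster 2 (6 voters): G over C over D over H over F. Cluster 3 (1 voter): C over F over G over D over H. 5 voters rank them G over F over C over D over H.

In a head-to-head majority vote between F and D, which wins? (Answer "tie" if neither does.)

D

Ballots ranking F above D: 1 + 5 = 6.
Ballots ranking D above F: 14 − 6 = 8.
D wins the head-to-head 8–6.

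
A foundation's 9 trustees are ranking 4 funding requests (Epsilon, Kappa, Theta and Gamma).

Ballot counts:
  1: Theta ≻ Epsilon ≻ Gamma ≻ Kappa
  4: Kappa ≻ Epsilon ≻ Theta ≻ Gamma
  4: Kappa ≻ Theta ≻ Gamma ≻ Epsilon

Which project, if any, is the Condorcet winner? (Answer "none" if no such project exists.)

Check each pair by majority over 9 ballots:
Epsilon vs Kappa: Kappa wins 8–1.
Epsilon–Theta: Theta 5–4.
Epsilon vs Gamma: Epsilon wins 5–4.
Kappa vs Theta: Kappa preferred on 4+4 = 8 ballots; Kappa wins 8–1.
Kappa vs Gamma: Kappa is ranked higher on 4+4 = 8 ballots, Gamma on 1. Kappa wins 8–1.
Theta vs Gamma: Theta is ranked higher on 1+4+4 = 9 ballots, Gamma on 0. Theta wins 9–0.
Only Kappa has no losses; Kappa is the Condorcet winner.

Kappa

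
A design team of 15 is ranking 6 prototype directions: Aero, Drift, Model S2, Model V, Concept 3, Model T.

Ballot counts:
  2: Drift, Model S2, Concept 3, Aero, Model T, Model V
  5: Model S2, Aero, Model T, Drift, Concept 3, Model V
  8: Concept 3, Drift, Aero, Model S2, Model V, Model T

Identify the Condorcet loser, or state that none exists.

Pairwise majorities:
Aero vs Drift: Aero is ranked higher on 5 ballots, Drift on 10. Drift wins 10–5.
Aero–Model S2: Aero 8–7.
Aero vs Model V: Aero wins 15–0.
Aero vs Concept 3: Concept 3 wins 10–5.
Aero vs Model T: Aero is ranked higher on 2+5+8 = 15 ballots, Model T on 0. Aero wins 15–0.
Drift vs Model S2: 2+8 = 10 for Drift, 5 for Model S2 — Drift by 10–5.
Drift–Model V: Drift 15–0.
Drift vs Concept 3: Drift is ranked higher on 2+5 = 7 ballots, Concept 3 on 8. Concept 3 wins 8–7.
Drift vs Model T: Drift is ranked higher on 2+8 = 10 ballots, Model T on 5. Drift wins 10–5.
Model S2 vs Model V: 2+5+8 = 15 for Model S2, 0 for Model V — Model S2 by 15–0.
Model S2 vs Concept 3: Model S2 preferred on 2+5 = 7 ballots; Concept 3 wins 8–7.
Model S2 vs Model T: Model S2 is ranked higher on 2+5+8 = 15 ballots, Model T on 0. Model S2 wins 15–0.
Model V vs Concept 3: 0 for Model V, 15 for Concept 3 — Concept 3 by 15–0.
Model V vs Model T: 8 for Model V, 7 for Model T — Model V by 8–7.
Concept 3 vs Model T: Concept 3 is ranked higher on 2+8 = 10 ballots, Model T on 5. Concept 3 wins 10–5.
Model T loses to every other design — it is the Condorcet loser.

Model T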